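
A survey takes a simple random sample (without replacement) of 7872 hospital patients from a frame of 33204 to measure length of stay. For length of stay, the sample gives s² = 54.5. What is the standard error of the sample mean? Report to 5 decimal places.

0.07268

Under SRS without replacement, Var(ȳ) = (1 − f)·s²/n with f = n/N = 7872/33204 = 0.23707987.
Var(ȳ) = (1 − 0.23707987)·54.5/7872 = 0.76292013·0.0069232724 = 0.0052819038.
SE(ȳ) = √(0.0052819038) = 0.07268.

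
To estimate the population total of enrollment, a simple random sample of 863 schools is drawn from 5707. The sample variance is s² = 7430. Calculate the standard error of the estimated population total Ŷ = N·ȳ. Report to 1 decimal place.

Var(Ŷ) = N²·Var(ȳ) = N²·(1 − n/N)·s²/n.
f = 863/5707 = 0.15121780; Var(ȳ) = 0.84878220·7430/863 = 7.3075918.
Var(Ŷ) = 5707² · 7.3075918 = 2.3800716 × 10^8.
SE(Ŷ) = √(2.3800716 × 10^8) = 15427.5.

15427.5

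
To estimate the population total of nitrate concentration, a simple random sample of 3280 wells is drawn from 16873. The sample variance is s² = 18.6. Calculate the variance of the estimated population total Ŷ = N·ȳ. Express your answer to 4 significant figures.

Var(Ŷ) = N²·Var(ȳ) = N²·(1 − n/N)·s²/n.
f = 3280/16873 = 0.19439341; Var(ȳ) = 0.80560659·18.6/3280 = 0.0045683788.
Var(Ŷ) = 16873² · 0.0045683788 = 1.3006089 × 10^6.

1.301 × 10^6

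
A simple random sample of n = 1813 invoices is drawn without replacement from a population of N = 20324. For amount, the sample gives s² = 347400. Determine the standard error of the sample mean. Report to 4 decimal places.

Under SRS without replacement, Var(ȳ) = (1 − f)·s²/n with f = n/N = 1813/20324 = 0.08920488.
Var(ȳ) = (1 − 0.08920488)·347400/1813 = 0.91079512·191.61611 = 174.52301.
SE(ȳ) = √(174.52301) = 13.2107.

13.2107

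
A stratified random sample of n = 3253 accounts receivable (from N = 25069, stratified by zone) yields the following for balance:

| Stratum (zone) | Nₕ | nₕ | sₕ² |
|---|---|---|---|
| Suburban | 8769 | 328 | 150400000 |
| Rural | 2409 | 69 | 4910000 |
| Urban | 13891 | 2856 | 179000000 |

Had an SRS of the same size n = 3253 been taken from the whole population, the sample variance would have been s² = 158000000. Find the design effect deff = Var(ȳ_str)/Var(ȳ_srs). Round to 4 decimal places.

Var(ȳ_str) = Σ Wₕ²(1−fₕ)sₕ²/nₕ with Wₕ = Nₕ/25069:
  Suburban: (8769/25069)²·(1−328/8769)·150400000/328 = 54006.24
  Rural: (2409/25069)²·(1−69/2409)·4910000/69 = 638.27971
  Urban: (13891/25069)²·(1−2856/13891)·179000000/2856 = 15287.155
  → Var(ȳ_str) = 69931.675.
Var(ȳ_srs) = (1 − 3253/25069)·158000000/3253 = 42267.945.
deff = 69931.675 / 42267.945 = 1.6545.

1.6545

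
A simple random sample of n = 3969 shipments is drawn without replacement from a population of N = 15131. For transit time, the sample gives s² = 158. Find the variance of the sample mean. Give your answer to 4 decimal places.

0.0294

Under SRS without replacement, Var(ȳ) = (1 − f)·s²/n with f = n/N = 3969/15131 = 0.26230917.
Var(ȳ) = (1 − 0.26230917)·158/3969 = 0.73769083·0.039808516 = 0.029366377.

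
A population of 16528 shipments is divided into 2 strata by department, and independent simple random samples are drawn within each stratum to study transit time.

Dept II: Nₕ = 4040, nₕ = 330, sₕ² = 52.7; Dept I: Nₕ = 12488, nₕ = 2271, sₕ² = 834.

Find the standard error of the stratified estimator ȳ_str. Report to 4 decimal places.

0.4246

Var(ȳ_str) = Σₕ Wₕ²(1 − fₕ)sₕ²/nₕ with Wₕ = Nₕ/N, N = 16528.
Dept II: Wₕ = 0.24443369; term = 0.24443369²·(1 − 0.08168317)·52.7/330 = 0.0087621633.
Dept I: Wₕ = 0.75556631; term = 0.75556631²·(1 − 0.18185458)·834/2271 = 0.17152388.
Sum = 0.18028604.
SE = √(0.18028604) = 0.4246.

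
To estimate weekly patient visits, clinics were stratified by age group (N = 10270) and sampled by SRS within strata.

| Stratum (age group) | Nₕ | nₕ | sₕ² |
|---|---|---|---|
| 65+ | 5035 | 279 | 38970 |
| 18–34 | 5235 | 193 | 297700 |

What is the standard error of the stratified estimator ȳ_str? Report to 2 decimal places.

20.44

Var(ȳ_str) = Σₕ Wₕ²(1 − fₕ)sₕ²/nₕ with Wₕ = Nₕ/N, N = 10270.
65+: Wₕ = 0.49026290; term = 0.49026290²·(1 − 0.05541212)·38970/279 = 31.712219.
18–34: Wₕ = 0.50973710; term = 0.50973710²·(1 − 0.03686724)·297700/193 = 386.01143.
Sum = 417.72365.
SE = √(417.72365) = 20.44.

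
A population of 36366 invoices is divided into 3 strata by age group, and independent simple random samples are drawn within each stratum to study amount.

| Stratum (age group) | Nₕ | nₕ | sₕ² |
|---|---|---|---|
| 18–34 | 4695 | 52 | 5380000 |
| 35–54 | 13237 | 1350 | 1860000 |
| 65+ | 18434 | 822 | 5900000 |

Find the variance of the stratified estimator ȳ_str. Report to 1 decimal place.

3631.4

Var(ȳ_str) = Σₕ Wₕ²(1 − fₕ)sₕ²/nₕ with Wₕ = Nₕ/N, N = 36366.
18–34: Wₕ = 0.12910411; term = 0.12910411²·(1 − 0.01107561)·5380000/52 = 1705.3838.
35–54: Wₕ = 0.36399384; term = 0.36399384²·(1 − 0.10198686)·1860000/1350 = 163.92679.
65+: Wₕ = 0.50690205; term = 0.50690205²·(1 − 0.04459152)·5900000/822 = 1762.0466.
Sum = 3631.3572.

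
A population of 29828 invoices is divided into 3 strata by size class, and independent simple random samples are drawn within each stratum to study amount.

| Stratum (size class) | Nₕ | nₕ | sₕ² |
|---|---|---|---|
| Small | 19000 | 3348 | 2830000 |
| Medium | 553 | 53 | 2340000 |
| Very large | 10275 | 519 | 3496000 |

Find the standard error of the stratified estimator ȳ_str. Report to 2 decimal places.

32.48

Var(ȳ_str) = Σₕ Wₕ²(1 − fₕ)sₕ²/nₕ with Wₕ = Nₕ/N, N = 29828.
Small: Wₕ = 0.63698538; term = 0.63698538²·(1 − 0.17621053)·2830000/3348 = 282.53754.
Medium: Wₕ = 0.01853963; term = 0.01853963²·(1 − 0.09584087)·2340000/53 = 13.721034.
Very large: Wₕ = 0.34447499; term = 0.34447499²·(1 − 0.05051095)·3496000/519 = 758.94345.
Sum = 1055.202.
SE = √(1055.202) = 32.48.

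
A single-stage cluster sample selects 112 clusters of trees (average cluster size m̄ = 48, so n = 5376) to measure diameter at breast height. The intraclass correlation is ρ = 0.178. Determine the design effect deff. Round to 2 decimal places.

9.37

deff = 1 + (48 − 1)·0.178 = 1 + 8.366 = 9.366.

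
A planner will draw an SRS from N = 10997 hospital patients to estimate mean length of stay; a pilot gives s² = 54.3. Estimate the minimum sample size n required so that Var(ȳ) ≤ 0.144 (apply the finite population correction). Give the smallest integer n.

365

Without fpc, n₀ = s²/D = 54.3/0.144 = 377.0833.
With fpc, (1 − n/N)·s²/n ≤ D requires n ≥ n₀/(1 + n₀/N) = 377.0833/(1 + 377.0833/10997) = 364.5819.
Rounding up, n = 365.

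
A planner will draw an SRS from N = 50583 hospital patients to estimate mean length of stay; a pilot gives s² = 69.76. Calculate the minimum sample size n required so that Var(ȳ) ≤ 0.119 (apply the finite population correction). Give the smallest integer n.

Without fpc, n₀ = s²/D = 69.76/0.119 = 586.2185.
With fpc, (1 − n/N)·s²/n ≤ D requires n ≥ n₀/(1 + n₀/N) = 586.2185/(1 + 586.2185/50583) = 579.5025.
Rounding up, n = 580.

580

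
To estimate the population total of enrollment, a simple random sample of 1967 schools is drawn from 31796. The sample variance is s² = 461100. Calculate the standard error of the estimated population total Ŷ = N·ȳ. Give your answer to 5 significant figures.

471520

Var(Ŷ) = N²·Var(ȳ) = N²·(1 − n/N)·s²/n.
f = 1967/31796 = 0.06186313; Var(ȳ) = 0.93813687·461100/1967 = 219.91607.
Var(Ŷ) = 31796² · 219.91607 = 2.2233198 × 10^11.
SE(Ŷ) = √(2.2233198 × 10^11) = 471520.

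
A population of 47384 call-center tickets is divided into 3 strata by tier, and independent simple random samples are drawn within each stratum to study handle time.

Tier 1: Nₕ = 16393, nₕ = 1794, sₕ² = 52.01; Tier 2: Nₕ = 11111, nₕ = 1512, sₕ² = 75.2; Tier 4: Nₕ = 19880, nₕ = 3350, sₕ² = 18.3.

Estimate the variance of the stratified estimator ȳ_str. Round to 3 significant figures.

0.00625

Var(ȳ_str) = Σₕ Wₕ²(1 − fₕ)sₕ²/nₕ with Wₕ = Nₕ/N, N = 47384.
Tier 1: Wₕ = 0.34596066; term = 0.34596066²·(1 − 0.10943695)·52.01/1794 = 0.0030901711.
Tier 2: Wₕ = 0.23448843; term = 0.23448843²·(1 − 0.13608136)·75.2/1512 = 0.002362554.
Tier 4: Wₕ = 0.41955090; term = 0.41955090²·(1 − 0.16851107)·18.3/3350 = 7.9952505 × 10^-4.
Sum = 0.0062522502.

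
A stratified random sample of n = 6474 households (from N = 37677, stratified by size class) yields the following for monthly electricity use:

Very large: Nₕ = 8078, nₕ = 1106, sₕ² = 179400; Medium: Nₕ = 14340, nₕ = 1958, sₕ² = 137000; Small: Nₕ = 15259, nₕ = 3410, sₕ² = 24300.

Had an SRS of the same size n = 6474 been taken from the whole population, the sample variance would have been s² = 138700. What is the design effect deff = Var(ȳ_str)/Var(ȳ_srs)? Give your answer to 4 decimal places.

0.9071

Var(ȳ_str) = Σ Wₕ²(1−fₕ)sₕ²/nₕ with Wₕ = Nₕ/37677:
  Very large: (8078/37677)²·(1−1106/8078)·179400/1106 = 6.4354054
  Medium: (14340/37677)²·(1−1958/14340)·137000/1958 = 8.751756
  Small: (15259/37677)²·(1−3410/15259)·24300/3410 = 0.90762623
  → Var(ȳ_str) = 16.094788.
Var(ȳ_srs) = (1 − 6474/37677)·138700/6474 = 17.742867.
deff = 16.094788 / 17.742867 = 0.9071.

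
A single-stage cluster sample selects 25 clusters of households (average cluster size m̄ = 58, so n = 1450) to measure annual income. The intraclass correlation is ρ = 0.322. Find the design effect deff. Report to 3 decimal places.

19.354

deff = 1 + (58 − 1)·0.322 = 1 + 18.354 = 19.354.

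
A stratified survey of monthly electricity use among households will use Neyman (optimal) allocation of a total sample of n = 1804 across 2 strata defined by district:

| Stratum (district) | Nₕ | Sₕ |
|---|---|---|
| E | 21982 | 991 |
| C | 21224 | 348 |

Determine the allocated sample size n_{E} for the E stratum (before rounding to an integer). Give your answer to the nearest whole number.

1347

Neyman allocation: nₕ = n·NₕSₕ / Σⱼ NⱼSⱼ.
Σ NⱼSⱼ = 21982·991 + 21224·348 = 2.9170114 × 10^7.
n_{E} = 1804·21982·991 / (2.9170114 × 10^7) = 1347.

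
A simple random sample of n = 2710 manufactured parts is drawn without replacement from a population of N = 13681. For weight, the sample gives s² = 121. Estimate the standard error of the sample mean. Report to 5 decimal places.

0.18922

Under SRS without replacement, Var(ȳ) = (1 − f)·s²/n with f = n/N = 2710/13681 = 0.19808494.
Var(ȳ) = (1 − 0.19808494)·121/2710 = 0.80191506·0.044649446 = 0.035805064.
SE(ȳ) = √(0.035805064) = 0.18922.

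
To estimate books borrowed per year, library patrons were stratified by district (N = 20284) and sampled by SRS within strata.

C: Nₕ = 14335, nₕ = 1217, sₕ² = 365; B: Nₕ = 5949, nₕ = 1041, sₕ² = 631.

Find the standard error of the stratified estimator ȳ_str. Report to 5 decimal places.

Var(ȳ_str) = Σₕ Wₕ²(1 − fₕ)sₕ²/nₕ with Wₕ = Nₕ/N, N = 20284.
C: Wₕ = 0.70671465; term = 0.70671465²·(1 − 0.08489710)·365/1217 = 0.13707568.
B: Wₕ = 0.29328535; term = 0.29328535²·(1 − 0.17498739)·631/1041 = 0.043015002.
Sum = 0.18009068.
SE = √(0.18009068) = 0.42437.

0.42437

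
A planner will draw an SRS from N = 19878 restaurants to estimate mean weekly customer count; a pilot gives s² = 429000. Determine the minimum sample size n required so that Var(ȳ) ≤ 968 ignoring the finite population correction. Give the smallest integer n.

444

Without fpc, n₀ = s²/D = 429000/968 = 443.1818.
Rounding up, n = 444.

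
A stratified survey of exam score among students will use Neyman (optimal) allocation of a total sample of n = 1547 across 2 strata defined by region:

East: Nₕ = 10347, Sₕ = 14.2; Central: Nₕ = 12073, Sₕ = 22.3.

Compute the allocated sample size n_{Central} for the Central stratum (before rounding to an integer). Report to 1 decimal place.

Neyman allocation: nₕ = n·NₕSₕ / Σⱼ NⱼSⱼ.
Σ NⱼSⱼ = 10347·14.2 + 12073·22.3 = 416155.3.
n_{Central} = 1547·12073·22.3 / 416155.3 = 1000.8.

1000.8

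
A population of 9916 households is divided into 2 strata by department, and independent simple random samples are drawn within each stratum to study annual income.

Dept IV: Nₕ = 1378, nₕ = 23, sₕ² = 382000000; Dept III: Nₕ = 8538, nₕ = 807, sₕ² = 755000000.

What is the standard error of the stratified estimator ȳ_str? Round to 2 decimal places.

Var(ȳ_str) = Σₕ Wₕ²(1 − fₕ)sₕ²/nₕ with Wₕ = Nₕ/N, N = 9916.
Dept IV: Wₕ = 0.13896733; term = 0.13896733²·(1 − 0.01669086)·382000000/23 = 315392.24.
Dept III: Wₕ = 0.86103267; term = 0.86103267²·(1 − 0.09451862)·755000000/807 = 628047.09.
Sum = 943439.33.
SE = √(943439.33) = 971.31.

971.31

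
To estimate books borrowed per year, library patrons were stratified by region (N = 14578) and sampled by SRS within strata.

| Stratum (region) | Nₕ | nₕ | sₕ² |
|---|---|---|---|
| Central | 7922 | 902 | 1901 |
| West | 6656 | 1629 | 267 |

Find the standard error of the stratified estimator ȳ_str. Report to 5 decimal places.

Var(ȳ_str) = Σₕ Wₕ²(1 − fₕ)sₕ²/nₕ with Wₕ = Nₕ/N, N = 14578.
Central: Wₕ = 0.54342159; term = 0.54342159²·(1 − 0.11386014)·1901/902 = 0.55150777.
West: Wₕ = 0.45657841; term = 0.45657841²·(1 − 0.24474159)·267/1629 = 0.02580575.
Sum = 0.57731352.
SE = √(0.57731352) = 0.75981.

0.75981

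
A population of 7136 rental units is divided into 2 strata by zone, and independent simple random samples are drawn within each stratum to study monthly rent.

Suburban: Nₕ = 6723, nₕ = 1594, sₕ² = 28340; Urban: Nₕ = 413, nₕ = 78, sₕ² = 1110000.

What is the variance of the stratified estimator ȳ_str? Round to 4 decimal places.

Var(ȳ_str) = Σₕ Wₕ²(1 − fₕ)sₕ²/nₕ with Wₕ = Nₕ/N, N = 7136.
Suburban: Wₕ = 0.94212444; term = 0.94212444²·(1 − 0.23709653)·28340/1594 = 12.039201.
Urban: Wₕ = 0.05787556; term = 0.05787556²·(1 − 0.18886199)·1110000/78 = 38.664603.
Sum = 50.703804.

50.7038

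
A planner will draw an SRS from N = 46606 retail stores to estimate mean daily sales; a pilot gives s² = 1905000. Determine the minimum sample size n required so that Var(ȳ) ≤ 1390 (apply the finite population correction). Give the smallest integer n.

Without fpc, n₀ = s²/D = 1905000/1390 = 1370.5036.
With fpc, (1 − n/N)·s²/n ≤ D requires n ≥ n₀/(1 + n₀/N) = 1370.5036/(1 + 1370.5036/46606) = 1331.3536.
Rounding up, n = 1332.

1332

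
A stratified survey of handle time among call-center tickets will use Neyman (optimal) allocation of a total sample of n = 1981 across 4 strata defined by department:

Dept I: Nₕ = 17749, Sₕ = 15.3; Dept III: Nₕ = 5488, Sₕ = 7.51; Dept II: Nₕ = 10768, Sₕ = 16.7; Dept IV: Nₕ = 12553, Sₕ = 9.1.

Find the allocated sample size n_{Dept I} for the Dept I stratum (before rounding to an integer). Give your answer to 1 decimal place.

886.5

Neyman allocation: nₕ = n·NₕSₕ / Σⱼ NⱼSⱼ.
Σ NⱼSⱼ = 17749·15.3 + 5488·7.51 + 10768·16.7 + 12553·9.1 = 606832.48.
n_{Dept I} = 1981·17749·15.3 / 606832.48 = 886.5.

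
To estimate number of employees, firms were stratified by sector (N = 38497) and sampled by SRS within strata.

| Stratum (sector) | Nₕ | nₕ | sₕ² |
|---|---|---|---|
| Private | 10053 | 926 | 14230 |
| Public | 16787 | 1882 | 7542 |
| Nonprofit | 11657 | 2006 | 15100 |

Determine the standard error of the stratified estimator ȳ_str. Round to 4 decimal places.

Var(ȳ_str) = Σₕ Wₕ²(1 − fₕ)sₕ²/nₕ with Wₕ = Nₕ/N, N = 38497.
Private: Wₕ = 0.26113723; term = 0.26113723²·(1 − 0.09211181)·14230/926 = 0.95140159.
Public: Wₕ = 0.43605995; term = 0.43605995²·(1 − 0.11211056)·7542/1882 = 0.67657852.
Nonprofit: Wₕ = 0.30280282; term = 0.30280282²·(1 − 0.17208544)·15100/2006 = 0.57141463.
Sum = 2.1993947.
SE = √(2.1993947) = 1.4830.

1.4830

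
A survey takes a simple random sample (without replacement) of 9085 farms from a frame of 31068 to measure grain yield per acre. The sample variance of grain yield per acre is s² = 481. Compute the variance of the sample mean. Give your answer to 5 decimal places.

0.03746

Under SRS without replacement, Var(ȳ) = (1 − f)·s²/n with f = n/N = 9085/31068 = 0.29242307.
Var(ȳ) = (1 − 0.29242307)·481/9085 = 0.70757693·0.052944414 = 0.037462246.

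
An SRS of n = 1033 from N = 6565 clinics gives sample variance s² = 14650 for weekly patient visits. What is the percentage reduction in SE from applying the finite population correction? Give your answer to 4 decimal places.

f = n/N = 1033/6565 = 0.15734958.
SE_no-fpc = √(s²/n) = 3.7658989; SE_fpc = √((1−f)s²/n) = 3.4569442.
Ratio = √(1−f) = 0.91795992. Reduction = 100·(1 − 0.91795992) = 8.2040%.

8.2040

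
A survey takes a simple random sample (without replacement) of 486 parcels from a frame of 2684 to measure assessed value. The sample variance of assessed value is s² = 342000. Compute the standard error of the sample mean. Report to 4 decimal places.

Under SRS without replacement, Var(ȳ) = (1 − f)·s²/n with f = n/N = 486/2684 = 0.18107303.
Var(ȳ) = (1 − 0.18107303)·342000/486 = 0.81892697·703.7037 = 576.28195.
SE(ȳ) = √(576.28195) = 24.0059.

24.0059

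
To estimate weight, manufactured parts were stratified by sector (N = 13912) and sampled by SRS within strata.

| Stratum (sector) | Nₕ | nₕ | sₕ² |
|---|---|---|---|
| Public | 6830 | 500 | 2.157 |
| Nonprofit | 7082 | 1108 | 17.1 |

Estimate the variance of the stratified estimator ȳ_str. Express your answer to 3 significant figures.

0.00434

Var(ȳ_str) = Σₕ Wₕ²(1 − fₕ)sₕ²/nₕ with Wₕ = Nₕ/N, N = 13912.
Public: Wₕ = 0.49094307; term = 0.49094307²·(1 − 0.07320644)·2.157/500 = 9.6366351 × 10^-4.
Nonprofit: Wₕ = 0.50905693; term = 0.50905693²·(1 − 0.15645298)·17.1/1108 = 0.003373637.
Sum = 0.0043373005.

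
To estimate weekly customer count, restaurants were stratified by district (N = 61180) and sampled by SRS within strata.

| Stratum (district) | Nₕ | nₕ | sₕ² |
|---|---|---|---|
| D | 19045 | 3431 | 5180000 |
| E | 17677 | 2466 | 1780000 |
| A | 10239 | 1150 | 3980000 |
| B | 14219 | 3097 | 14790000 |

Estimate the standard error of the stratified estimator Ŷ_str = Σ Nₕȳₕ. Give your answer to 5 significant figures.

Var(Ŷ_str) = Σₕ Nₕ²(1 − fₕ)sₕ²/nₕ.
D: 19045²·(1 − 3431/19045)·5180000/3431 = 4.4895643 × 10^11.
E: 17677²·(1 − 2466/17677)·1780000/2466 = 1.9408557 × 10^11.
A: 10239²·(1 − 1150/10239)·3980000/1150 = 3.2207638 × 10^11.
B: 14219²·(1 − 3097/14219)·14790000/3097 = 7.5522944 × 10^11.
Sum = 1.7203478 × 10^12.
SE = √(1.7203478 × 10^12) = 1.3116 × 10^6.

1.3116 × 10^6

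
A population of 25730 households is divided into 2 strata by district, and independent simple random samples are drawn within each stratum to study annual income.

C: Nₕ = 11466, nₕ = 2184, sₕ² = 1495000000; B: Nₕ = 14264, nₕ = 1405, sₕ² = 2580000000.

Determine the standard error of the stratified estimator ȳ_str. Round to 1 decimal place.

Var(ȳ_str) = Σₕ Wₕ²(1 − fₕ)sₕ²/nₕ with Wₕ = Nₕ/N, N = 25730.
C: Wₕ = 0.44562767; term = 0.44562767²·(1 − 0.19047619)·1495000000/2184 = 110043.02.
B: Wₕ = 0.55437233; term = 0.55437233²·(1 − 0.09849972)·2580000000/1405 = 508759.27.
Sum = 618802.29.
SE = √(618802.29) = 786.6.

786.6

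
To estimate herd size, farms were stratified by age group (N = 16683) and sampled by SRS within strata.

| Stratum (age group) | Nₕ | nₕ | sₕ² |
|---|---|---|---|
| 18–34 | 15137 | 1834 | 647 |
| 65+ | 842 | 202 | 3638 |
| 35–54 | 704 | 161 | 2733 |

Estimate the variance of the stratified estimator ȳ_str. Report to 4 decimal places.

0.3134

Var(ȳ_str) = Σₕ Wₕ²(1 − fₕ)sₕ²/nₕ with Wₕ = Nₕ/N, N = 16683.
18–34: Wₕ = 0.90733082; term = 0.90733082²·(1 − 0.12116007)·647/1834 = 0.25523842.
65+: Wₕ = 0.05047054; term = 0.05047054²·(1 − 0.23990499)·3638/202 = 0.034870252.
35–54: Wₕ = 0.04219865; term = 0.04219865²·(1 − 0.22869318)·2733/161 = 0.023315136.
Sum = 0.31342381.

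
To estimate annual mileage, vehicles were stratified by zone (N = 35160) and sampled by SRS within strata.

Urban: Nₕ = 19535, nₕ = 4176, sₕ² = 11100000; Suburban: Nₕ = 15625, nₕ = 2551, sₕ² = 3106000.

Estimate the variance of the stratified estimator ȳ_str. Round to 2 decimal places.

Var(ȳ_str) = Σₕ Wₕ²(1 − fₕ)sₕ²/nₕ with Wₕ = Nₕ/N, N = 35160.
Urban: Wₕ = 0.55560296; term = 0.55560296²·(1 − 0.21377016)·11100000/4176 = 645.1209.
Suburban: Wₕ = 0.44439704; term = 0.44439704²·(1 − 0.16326400)·3106000/2551 = 201.19712.
Sum = 846.31802.

846.32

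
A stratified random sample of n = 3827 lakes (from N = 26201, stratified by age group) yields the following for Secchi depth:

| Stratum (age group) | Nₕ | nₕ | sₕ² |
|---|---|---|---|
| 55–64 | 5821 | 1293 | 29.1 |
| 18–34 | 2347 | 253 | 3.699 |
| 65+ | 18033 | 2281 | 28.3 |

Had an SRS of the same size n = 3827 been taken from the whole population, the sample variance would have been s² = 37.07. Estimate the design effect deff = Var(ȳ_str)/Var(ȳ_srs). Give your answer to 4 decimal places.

Var(ȳ_str) = Σ Wₕ²(1−fₕ)sₕ²/nₕ with Wₕ = Nₕ/26201:
  55–64: (5821/26201)²·(1−1293/5821)·29.1/1293 = 8.640975 × 10^-4
  18–34: (2347/26201)²·(1−253/2347)·3.699/253 = 1.0466894 × 10^-4
  65+: (18033/26201)²·(1−2281/18033)·28.3/2281 = 0.0051336836
  → Var(ȳ_str) = 0.00610245.
Var(ȳ_srs) = (1 − 3827/26201)·37.07/3827 = 0.008271607.
deff = 0.00610245 / 0.008271607 = 0.7378.

0.7378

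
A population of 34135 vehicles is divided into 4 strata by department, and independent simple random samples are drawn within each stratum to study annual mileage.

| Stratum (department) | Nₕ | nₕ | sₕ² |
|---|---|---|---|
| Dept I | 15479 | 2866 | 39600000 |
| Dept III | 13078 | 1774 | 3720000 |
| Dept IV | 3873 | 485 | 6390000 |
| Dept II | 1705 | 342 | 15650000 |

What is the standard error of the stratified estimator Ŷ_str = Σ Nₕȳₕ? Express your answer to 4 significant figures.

Var(Ŷ_str) = Σₕ Nₕ²(1 − fₕ)sₕ²/nₕ.
Dept I: 15479²·(1 − 2866/15479)·39600000/2866 = 2.697617 × 10^12.
Dept III: 13078²·(1 − 1774/13078)·3720000/1774 = 3.1000079 × 10^11.
Dept IV: 3873²·(1 − 485/3873)·6390000/485 = 1.728821 × 10^11.
Dept II: 1705²·(1 − 342/1705)·15650000/342 = 1.0634289 × 10^11.
Sum = 3.2868428 × 10^12.
SE = √(3.2868428 × 10^12) = 1.813 × 10^6.

1.813 × 10^6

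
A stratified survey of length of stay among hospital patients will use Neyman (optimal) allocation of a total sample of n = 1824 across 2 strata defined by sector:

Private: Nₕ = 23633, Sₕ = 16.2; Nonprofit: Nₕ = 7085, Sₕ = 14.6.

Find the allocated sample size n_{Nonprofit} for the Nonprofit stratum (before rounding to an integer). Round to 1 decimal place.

Neyman allocation: nₕ = n·NₕSₕ / Σⱼ NⱼSⱼ.
Σ NⱼSⱼ = 23633·16.2 + 7085·14.6 = 486295.6.
n_{Nonprofit} = 1824·7085·14.6 / 486295.6 = 388.0.

388.0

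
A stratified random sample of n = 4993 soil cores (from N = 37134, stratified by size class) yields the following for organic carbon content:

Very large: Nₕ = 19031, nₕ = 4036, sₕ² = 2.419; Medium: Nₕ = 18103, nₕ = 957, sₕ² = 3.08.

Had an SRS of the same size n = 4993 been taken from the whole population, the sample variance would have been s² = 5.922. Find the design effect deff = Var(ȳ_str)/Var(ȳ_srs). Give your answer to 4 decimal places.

0.8265

Var(ȳ_str) = Σ Wₕ²(1−fₕ)sₕ²/nₕ with Wₕ = Nₕ/37134:
  Very large: (19031/37134)²·(1−4036/19031)·2.419/4036 = 1.2403645 × 10^-4
  Medium: (18103/37134)²·(1−957/18103)·3.08/957 = 7.2445044 × 10^-4
  → Var(ȳ_str) = 8.4848689 × 10^-4.
Var(ȳ_srs) = (1 − 4993/37134)·5.922/4993 = 0.001026584.
deff = (8.4848689 × 10^-4) / 0.001026584 = 0.8265.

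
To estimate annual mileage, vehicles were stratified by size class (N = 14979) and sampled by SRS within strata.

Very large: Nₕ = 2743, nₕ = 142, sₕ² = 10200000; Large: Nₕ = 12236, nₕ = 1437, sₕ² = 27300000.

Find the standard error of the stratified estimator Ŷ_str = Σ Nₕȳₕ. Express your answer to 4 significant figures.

Var(Ŷ_str) = Σₕ Nₕ²(1 − fₕ)sₕ²/nₕ.
Very large: 2743²·(1 − 142/2743)·10200000/142 = 5.1248126 × 10^11.
Large: 12236²·(1 − 1437/12236)·27300000/1437 = 2.5103189 × 10^12.
Sum = 3.0228002 × 10^12.
SE = √(3.0228002 × 10^12) = 1.739 × 10^6.

1.739 × 10^6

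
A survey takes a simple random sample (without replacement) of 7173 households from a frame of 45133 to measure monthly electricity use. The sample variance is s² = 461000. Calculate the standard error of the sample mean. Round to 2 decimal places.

7.35

Under SRS without replacement, Var(ȳ) = (1 − f)·s²/n with f = n/N = 7173/45133 = 0.15893027.
Var(ȳ) = (1 − 0.15893027)·461000/7173 = 0.84106973·64.268786 = 54.05453.
SE(ȳ) = √(54.05453) = 7.35.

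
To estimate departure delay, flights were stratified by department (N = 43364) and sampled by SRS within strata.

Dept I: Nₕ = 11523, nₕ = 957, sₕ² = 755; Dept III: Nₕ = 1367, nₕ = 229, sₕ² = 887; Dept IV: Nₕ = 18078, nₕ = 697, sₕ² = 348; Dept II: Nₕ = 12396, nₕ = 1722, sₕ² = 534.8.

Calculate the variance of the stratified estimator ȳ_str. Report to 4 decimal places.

Var(ȳ_str) = Σₕ Wₕ²(1 − fₕ)sₕ²/nₕ with Wₕ = Nₕ/N, N = 43364.
Dept I: Wₕ = 0.26572733; term = 0.26572733²·(1 − 0.08305129)·755/957 = 0.051080191.
Dept III: Wₕ = 0.03152384; term = 0.03152384²·(1 − 0.16752012)·887/229 = 0.0032043522.
Dept IV: Wₕ = 0.41688959; term = 0.41688959²·(1 − 0.03855515)·348/697 = 0.083428212.
Dept II: Wₕ = 0.28585924; term = 0.28585924²·(1 − 0.13891578)·534.8/1722 = 0.021852863.
Sum = 0.15956562.

0.1596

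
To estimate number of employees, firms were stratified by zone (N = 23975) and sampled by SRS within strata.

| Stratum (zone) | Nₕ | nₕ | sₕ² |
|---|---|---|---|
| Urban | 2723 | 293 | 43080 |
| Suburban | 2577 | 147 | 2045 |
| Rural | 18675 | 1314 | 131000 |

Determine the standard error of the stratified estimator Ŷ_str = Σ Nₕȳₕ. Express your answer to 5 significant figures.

Var(Ŷ_str) = Σₕ Nₕ²(1 − fₕ)sₕ²/nₕ.
Urban: 2723²·(1 − 293/2723)·43080/293 = 9.7288608 × 10^8.
Suburban: 2577²·(1 − 147/2577)·2045/147 = 8.7115748 × 10^7.
Rural: 18675²·(1 − 1314/18675)·131000/1314 = 3.2322971 × 10^10.
Sum = 3.3382973 × 10^10.
SE = √(3.3382973 × 10^10) = 182710.

182710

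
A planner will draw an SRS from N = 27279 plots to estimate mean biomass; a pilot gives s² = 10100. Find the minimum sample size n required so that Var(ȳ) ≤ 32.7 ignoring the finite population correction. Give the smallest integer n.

Without fpc, n₀ = s²/D = 10100/32.7 = 308.8685.
Rounding up, n = 309.

309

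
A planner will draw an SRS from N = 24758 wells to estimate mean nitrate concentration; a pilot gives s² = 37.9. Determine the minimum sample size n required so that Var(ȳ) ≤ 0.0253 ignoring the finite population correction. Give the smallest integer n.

Without fpc, n₀ = s²/D = 37.9/0.0253 = 1498.0237.
Rounding up, n = 1499.

1499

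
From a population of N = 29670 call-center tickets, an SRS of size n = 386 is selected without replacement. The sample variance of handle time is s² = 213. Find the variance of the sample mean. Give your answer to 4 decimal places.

Under SRS without replacement, Var(ȳ) = (1 − f)·s²/n with f = n/N = 386/29670 = 0.01300977.
Var(ȳ) = (1 − 0.01300977)·213/386 = 0.98699023·0.55181347 = 0.5446345.

0.5446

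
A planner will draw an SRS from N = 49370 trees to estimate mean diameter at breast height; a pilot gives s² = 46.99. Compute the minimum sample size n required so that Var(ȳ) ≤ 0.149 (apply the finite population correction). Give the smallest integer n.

314

Without fpc, n₀ = s²/D = 46.99/0.149 = 315.3691.
With fpc, (1 − n/N)·s²/n ≤ D requires n ≥ n₀/(1 + n₀/N) = 315.3691/(1 + 315.3691/49370) = 313.3674.
Rounding up, n = 314.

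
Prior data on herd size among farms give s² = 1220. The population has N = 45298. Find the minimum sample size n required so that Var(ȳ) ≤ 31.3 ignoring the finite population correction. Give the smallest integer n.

Without fpc, n₀ = s²/D = 1220/31.3 = 38.9776.
Rounding up, n = 39.

39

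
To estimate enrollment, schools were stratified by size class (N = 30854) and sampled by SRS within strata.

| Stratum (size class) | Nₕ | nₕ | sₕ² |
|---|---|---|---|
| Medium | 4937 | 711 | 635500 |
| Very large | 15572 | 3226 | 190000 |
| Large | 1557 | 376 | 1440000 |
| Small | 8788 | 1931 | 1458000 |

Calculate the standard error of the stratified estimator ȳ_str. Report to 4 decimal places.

9.3100

Var(ȳ_str) = Σₕ Wₕ²(1 − fₕ)sₕ²/nₕ with Wₕ = Nₕ/N, N = 30854.
Medium: Wₕ = 0.16001167; term = 0.16001167²·(1 − 0.14401458)·635500/711 = 19.589151.
Very large: Wₕ = 0.50469955; term = 0.50469955²·(1 − 0.20716671)·190000/3226 = 11.894247.
Large: Wₕ = 0.05046347; term = 0.05046347²·(1 − 0.24149004)·1440000/376 = 7.3975891.
Small: Wₕ = 0.28482531; term = 0.28482531²·(1 − 0.21973145)·1458000/1931 = 47.794343.
Sum = 86.67533.
SE = √(86.67533) = 9.3100.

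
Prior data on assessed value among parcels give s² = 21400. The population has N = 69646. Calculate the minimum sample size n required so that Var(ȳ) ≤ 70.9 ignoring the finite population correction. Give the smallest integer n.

302

Without fpc, n₀ = s²/D = 21400/70.9 = 301.8336.
Rounding up, n = 302.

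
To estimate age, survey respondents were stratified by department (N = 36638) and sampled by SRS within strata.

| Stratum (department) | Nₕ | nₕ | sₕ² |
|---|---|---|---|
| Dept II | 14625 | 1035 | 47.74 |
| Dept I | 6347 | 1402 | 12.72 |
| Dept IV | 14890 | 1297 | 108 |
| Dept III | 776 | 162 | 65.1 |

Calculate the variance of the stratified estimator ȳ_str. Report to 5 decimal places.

0.01974

Var(ȳ_str) = Σₕ Wₕ²(1 − fₕ)sₕ²/nₕ with Wₕ = Nₕ/N, N = 36638.
Dept II: Wₕ = 0.39917572; term = 0.39917572²·(1 − 0.07076923)·47.74/1035 = 0.0068295782.
Dept I: Wₕ = 0.17323544; term = 0.17323544²·(1 − 0.22089176)·12.72/1402 = 2.1213405 × 10^-4.
Dept IV: Wₕ = 0.40640865; term = 0.40640865²·(1 − 0.08710544)·108/1297 = 0.012555392.
Dept III: Wₕ = 0.02118020; term = 0.02118020²·(1 − 0.20876289)·65.1/162 = 1.4263712 × 10^-4.
Sum = 0.019739741.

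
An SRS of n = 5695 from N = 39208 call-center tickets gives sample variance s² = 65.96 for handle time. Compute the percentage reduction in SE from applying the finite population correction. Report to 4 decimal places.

7.5474

f = n/N = 5695/39208 = 0.14525097.
SE_no-fpc = √(s²/n) = 0.10762012; SE_fpc = √((1−f)s²/n) = 0.099497637.
Ratio = √(1−f) = 0.92452638. Reduction = 100·(1 − 0.92452638) = 7.5474%.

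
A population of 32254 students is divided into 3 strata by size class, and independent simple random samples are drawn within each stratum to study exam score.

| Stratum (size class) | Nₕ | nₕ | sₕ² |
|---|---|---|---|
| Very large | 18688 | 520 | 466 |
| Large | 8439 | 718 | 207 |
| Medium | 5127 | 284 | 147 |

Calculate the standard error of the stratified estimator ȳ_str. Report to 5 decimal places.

Var(ȳ_str) = Σₕ Wₕ²(1 − fₕ)sₕ²/nₕ with Wₕ = Nₕ/N, N = 32254.
Very large: Wₕ = 0.57940100; term = 0.57940100²·(1 − 0.02782534)·466/520 = 0.29247271.
Large: Wₕ = 0.26164197; term = 0.26164197²·(1 − 0.08508117)·207/718 = 0.018056904.
Medium: Wₕ = 0.15895703; term = 0.15895703²·(1 − 0.05539302)·147/284 = 0.012354057.
Sum = 0.32288367.
SE = √(0.32288367) = 0.56823.

0.56823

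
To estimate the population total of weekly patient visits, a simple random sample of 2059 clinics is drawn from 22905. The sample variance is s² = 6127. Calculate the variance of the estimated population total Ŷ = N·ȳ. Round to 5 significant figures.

Var(Ŷ) = N²·Var(ȳ) = N²·(1 − n/N)·s²/n.
f = 2059/22905 = 0.08989304; Var(ȳ) = 0.91010696·6127/2059 = 2.7082202.
Var(Ŷ) = 22905² · 2.7082202 = 1.420838 × 10^9.

1.4208 × 10^9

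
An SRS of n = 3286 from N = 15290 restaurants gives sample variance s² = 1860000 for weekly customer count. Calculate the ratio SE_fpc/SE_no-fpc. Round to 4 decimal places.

f = n/N = 3286/15290 = 0.21491171.
SE_no-fpc = √(s²/n) = 23.791548; SE_fpc = √((1−f)s²/n) = 21.08055.
Ratio = √(1−f) = 0.88605208.

0.8861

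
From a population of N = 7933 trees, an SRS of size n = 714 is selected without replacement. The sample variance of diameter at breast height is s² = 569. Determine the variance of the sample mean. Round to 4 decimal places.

0.7252

Under SRS without replacement, Var(ȳ) = (1 − f)·s²/n with f = n/N = 714/7933 = 0.09000378.
Var(ȳ) = (1 − 0.09000378)·569/714 = 0.90999622·0.79691877 = 0.72519306.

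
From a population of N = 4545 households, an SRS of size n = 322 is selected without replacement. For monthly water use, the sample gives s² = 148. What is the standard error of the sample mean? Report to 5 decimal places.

Under SRS without replacement, Var(ȳ) = (1 − f)·s²/n with f = n/N = 322/4545 = 0.07084708.
Var(ȳ) = (1 − 0.07084708)·148/322 = 0.92915292·0.45962733 = 0.42706407.
SE(ȳ) = √(0.42706407) = 0.65350.

0.65350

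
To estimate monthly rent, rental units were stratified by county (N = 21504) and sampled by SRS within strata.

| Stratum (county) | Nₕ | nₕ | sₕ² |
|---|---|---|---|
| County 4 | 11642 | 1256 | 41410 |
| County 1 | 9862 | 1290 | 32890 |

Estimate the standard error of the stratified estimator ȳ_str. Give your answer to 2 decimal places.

3.64

Var(ȳ_str) = Σₕ Wₕ²(1 − fₕ)sₕ²/nₕ with Wₕ = Nₕ/N, N = 21504.
County 4: Wₕ = 0.54138765; term = 0.54138765²·(1 − 0.10788524)·41410/1256 = 8.6209078.
County 1: Wₕ = 0.45861235; term = 0.45861235²·(1 − 0.13080511)·32890/1290 = 4.6610399.
Sum = 13.281948.
SE = √(13.281948) = 3.64.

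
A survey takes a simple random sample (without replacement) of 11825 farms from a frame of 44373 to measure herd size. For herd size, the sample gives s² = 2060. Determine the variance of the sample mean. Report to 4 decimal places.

0.1278

Under SRS without replacement, Var(ȳ) = (1 − f)·s²/n with f = n/N = 11825/44373 = 0.26649088.
Var(ȳ) = (1 − 0.26649088)·2060/11825 = 0.73350912·0.17420719 = 0.12778256.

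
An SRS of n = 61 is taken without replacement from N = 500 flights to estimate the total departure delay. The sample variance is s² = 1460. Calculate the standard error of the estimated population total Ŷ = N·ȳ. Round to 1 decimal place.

Var(Ŷ) = N²·Var(ȳ) = N²·(1 − n/N)·s²/n.
f = 61/500 = 0.12200000; Var(ȳ) = 0.87800000·1460/61 = 21.014426.
Var(Ŷ) = 500² · 21.014426 = 5.2536065 × 10^6.
SE(Ŷ) = √(5.2536065 × 10^6) = 2292.1.

2292.1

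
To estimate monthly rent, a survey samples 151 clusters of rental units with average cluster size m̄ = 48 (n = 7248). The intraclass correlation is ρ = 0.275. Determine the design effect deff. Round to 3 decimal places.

13.925

deff = 1 + (48 − 1)·0.275 = 1 + 12.925 = 13.925.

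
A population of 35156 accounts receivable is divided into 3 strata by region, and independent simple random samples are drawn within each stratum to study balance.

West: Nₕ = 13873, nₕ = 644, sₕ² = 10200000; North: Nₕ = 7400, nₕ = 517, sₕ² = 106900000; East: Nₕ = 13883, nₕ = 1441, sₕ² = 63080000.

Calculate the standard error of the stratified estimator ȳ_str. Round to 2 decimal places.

130.35

Var(ȳ_str) = Σₕ Wₕ²(1 − fₕ)sₕ²/nₕ with Wₕ = Nₕ/N, N = 35156.
West: Wₕ = 0.39461258; term = 0.39461258²·(1 − 0.04642111)·10200000/644 = 2351.8672.
North: Wₕ = 0.21049039; term = 0.21049039²·(1 − 0.06986486)·106900000/517 = 8521.1408.
East: Wₕ = 0.39489703; term = 0.39489703²·(1 − 0.10379601)·63080000/1441 = 6117.8991.
Sum = 16990.907.
SE = √(16990.907) = 130.35.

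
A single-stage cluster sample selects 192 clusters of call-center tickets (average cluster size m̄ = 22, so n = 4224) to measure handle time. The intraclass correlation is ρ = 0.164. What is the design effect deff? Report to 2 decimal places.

4.44

deff = 1 + (22 − 1)·0.164 = 1 + 3.444 = 4.444.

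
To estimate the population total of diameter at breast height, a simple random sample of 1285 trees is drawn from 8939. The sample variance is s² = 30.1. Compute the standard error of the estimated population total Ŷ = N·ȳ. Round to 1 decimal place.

Var(Ŷ) = N²·Var(ȳ) = N²·(1 − n/N)·s²/n.
f = 1285/8939 = 0.14375210; Var(ȳ) = 0.85624790·30.1/1285 = 0.020056857.
Var(Ŷ) = 8939² · 0.020056857 = 1.6026576 × 10^6.
SE(Ŷ) = √(1.6026576 × 10^6) = 1266.0.

1266.0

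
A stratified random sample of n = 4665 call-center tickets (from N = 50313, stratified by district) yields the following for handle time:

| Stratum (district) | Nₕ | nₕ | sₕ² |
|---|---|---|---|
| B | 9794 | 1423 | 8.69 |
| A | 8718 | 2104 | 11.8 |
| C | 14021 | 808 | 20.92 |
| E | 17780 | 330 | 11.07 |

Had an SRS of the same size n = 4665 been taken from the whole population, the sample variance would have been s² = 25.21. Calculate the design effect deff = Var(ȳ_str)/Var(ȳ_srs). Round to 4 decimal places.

1.2914

Var(ȳ_str) = Σ Wₕ²(1−fₕ)sₕ²/nₕ with Wₕ = Nₕ/50313:
  B: (9794/50313)²·(1−1423/9794)·8.69/1423 = 1.9778433 × 10^-4
  A: (8718/50313)²·(1−2104/8718)·11.8/2104 = 1.2774882 × 10^-4
  C: (14021/50313)²·(1−808/14021)·20.92/808 = 0.0018948303
  E: (17780/50313)²·(1−330/17780)·11.07/330 = 0.0041115014
  → Var(ȳ_str) = 0.0063318649.
Var(ȳ_srs) = (1 − 4665/50313)·25.21/4665 = 0.0049030095.
deff = 0.0063318649 / 0.0049030095 = 1.2914.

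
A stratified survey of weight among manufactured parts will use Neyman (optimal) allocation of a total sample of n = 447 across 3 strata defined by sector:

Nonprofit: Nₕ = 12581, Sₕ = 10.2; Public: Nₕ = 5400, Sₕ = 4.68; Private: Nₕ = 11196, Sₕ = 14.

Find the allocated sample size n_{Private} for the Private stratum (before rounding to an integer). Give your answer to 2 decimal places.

225.77

Neyman allocation: nₕ = n·NₕSₕ / Σⱼ NⱼSⱼ.
Σ NⱼSⱼ = 12581·10.2 + 5400·4.68 + 11196·14 = 310342.2.
n_{Private} = 447·11196·14 / 310342.2 = 225.77.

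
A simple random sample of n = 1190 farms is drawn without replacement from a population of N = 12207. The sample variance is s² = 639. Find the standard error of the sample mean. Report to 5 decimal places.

Under SRS without replacement, Var(ȳ) = (1 − f)·s²/n with f = n/N = 1190/12207 = 0.09748505.
Var(ȳ) = (1 − 0.09748505)·639/1190 = 0.90251495·0.53697479 = 0.48462778.
SE(ȳ) = √(0.48462778) = 0.69615.

0.69615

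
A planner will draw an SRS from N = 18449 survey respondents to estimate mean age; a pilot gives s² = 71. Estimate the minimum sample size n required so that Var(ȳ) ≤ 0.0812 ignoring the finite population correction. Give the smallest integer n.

Without fpc, n₀ = s²/D = 71/0.0812 = 874.3842.
Rounding up, n = 875.

875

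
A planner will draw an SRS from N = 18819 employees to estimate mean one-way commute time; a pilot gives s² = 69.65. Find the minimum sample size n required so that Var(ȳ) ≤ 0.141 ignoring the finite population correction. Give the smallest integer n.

Without fpc, n₀ = s²/D = 69.65/0.141 = 493.9716.
Rounding up, n = 494.

494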